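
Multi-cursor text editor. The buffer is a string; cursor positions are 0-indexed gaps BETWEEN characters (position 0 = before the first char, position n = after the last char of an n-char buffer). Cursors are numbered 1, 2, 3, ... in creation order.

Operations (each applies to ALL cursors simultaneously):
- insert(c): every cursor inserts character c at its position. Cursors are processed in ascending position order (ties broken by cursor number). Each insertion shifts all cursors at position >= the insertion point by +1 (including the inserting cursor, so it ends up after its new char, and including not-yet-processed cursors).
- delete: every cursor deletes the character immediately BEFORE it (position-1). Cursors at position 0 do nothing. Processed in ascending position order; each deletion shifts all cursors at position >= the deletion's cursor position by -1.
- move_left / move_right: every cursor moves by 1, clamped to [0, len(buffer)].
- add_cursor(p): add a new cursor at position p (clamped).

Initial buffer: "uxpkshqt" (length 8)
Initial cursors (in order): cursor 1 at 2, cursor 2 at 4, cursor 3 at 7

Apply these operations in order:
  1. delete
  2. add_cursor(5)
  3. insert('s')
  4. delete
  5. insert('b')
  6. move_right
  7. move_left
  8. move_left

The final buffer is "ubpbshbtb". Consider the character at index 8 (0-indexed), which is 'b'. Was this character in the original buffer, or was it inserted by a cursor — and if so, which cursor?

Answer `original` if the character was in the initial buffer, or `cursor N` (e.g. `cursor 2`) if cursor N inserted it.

Answer: cursor 4

Derivation:
After op 1 (delete): buffer="upsht" (len 5), cursors c1@1 c2@2 c3@4, authorship .....
After op 2 (add_cursor(5)): buffer="upsht" (len 5), cursors c1@1 c2@2 c3@4 c4@5, authorship .....
After op 3 (insert('s')): buffer="uspsshsts" (len 9), cursors c1@2 c2@4 c3@7 c4@9, authorship .1.2..3.4
After op 4 (delete): buffer="upsht" (len 5), cursors c1@1 c2@2 c3@4 c4@5, authorship .....
After op 5 (insert('b')): buffer="ubpbshbtb" (len 9), cursors c1@2 c2@4 c3@7 c4@9, authorship .1.2..3.4
After op 6 (move_right): buffer="ubpbshbtb" (len 9), cursors c1@3 c2@5 c3@8 c4@9, authorship .1.2..3.4
After op 7 (move_left): buffer="ubpbshbtb" (len 9), cursors c1@2 c2@4 c3@7 c4@8, authorship .1.2..3.4
After op 8 (move_left): buffer="ubpbshbtb" (len 9), cursors c1@1 c2@3 c3@6 c4@7, authorship .1.2..3.4
Authorship (.=original, N=cursor N): . 1 . 2 . . 3 . 4
Index 8: author = 4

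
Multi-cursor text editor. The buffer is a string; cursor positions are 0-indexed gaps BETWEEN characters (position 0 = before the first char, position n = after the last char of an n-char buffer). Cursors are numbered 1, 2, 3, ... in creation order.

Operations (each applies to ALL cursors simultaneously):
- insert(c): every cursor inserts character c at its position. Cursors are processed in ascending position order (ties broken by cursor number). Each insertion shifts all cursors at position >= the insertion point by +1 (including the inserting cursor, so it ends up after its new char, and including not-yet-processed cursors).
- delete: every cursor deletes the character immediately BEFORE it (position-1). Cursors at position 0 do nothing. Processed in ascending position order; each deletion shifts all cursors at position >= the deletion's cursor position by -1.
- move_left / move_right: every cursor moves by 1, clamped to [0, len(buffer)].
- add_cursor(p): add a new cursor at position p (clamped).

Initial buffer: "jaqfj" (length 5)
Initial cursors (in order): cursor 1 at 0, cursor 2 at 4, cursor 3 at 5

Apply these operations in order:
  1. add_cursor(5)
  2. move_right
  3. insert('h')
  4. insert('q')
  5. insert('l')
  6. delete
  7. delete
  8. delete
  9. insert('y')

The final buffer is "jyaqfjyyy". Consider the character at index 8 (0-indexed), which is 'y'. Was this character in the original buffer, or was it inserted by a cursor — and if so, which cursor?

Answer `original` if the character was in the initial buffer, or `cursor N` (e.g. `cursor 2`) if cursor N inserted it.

Answer: cursor 4

Derivation:
After op 1 (add_cursor(5)): buffer="jaqfj" (len 5), cursors c1@0 c2@4 c3@5 c4@5, authorship .....
After op 2 (move_right): buffer="jaqfj" (len 5), cursors c1@1 c2@5 c3@5 c4@5, authorship .....
After op 3 (insert('h')): buffer="jhaqfjhhh" (len 9), cursors c1@2 c2@9 c3@9 c4@9, authorship .1....234
After op 4 (insert('q')): buffer="jhqaqfjhhhqqq" (len 13), cursors c1@3 c2@13 c3@13 c4@13, authorship .11....234234
After op 5 (insert('l')): buffer="jhqlaqfjhhhqqqlll" (len 17), cursors c1@4 c2@17 c3@17 c4@17, authorship .111....234234234
After op 6 (delete): buffer="jhqaqfjhhhqqq" (len 13), cursors c1@3 c2@13 c3@13 c4@13, authorship .11....234234
After op 7 (delete): buffer="jhaqfjhhh" (len 9), cursors c1@2 c2@9 c3@9 c4@9, authorship .1....234
After op 8 (delete): buffer="jaqfj" (len 5), cursors c1@1 c2@5 c3@5 c4@5, authorship .....
After op 9 (insert('y')): buffer="jyaqfjyyy" (len 9), cursors c1@2 c2@9 c3@9 c4@9, authorship .1....234
Authorship (.=original, N=cursor N): . 1 . . . . 2 3 4
Index 8: author = 4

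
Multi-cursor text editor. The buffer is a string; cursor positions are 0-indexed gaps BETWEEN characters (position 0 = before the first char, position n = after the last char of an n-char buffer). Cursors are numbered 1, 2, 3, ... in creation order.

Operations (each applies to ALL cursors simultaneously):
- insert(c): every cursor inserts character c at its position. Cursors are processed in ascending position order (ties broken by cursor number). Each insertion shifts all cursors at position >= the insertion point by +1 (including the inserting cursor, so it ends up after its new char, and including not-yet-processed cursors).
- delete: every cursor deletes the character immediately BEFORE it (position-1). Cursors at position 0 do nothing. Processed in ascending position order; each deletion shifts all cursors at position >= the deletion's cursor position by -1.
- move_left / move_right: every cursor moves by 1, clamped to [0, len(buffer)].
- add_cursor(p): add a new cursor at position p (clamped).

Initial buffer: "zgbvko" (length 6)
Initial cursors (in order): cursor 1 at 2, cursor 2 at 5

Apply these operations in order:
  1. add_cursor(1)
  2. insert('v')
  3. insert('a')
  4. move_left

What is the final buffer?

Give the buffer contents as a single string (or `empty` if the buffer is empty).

After op 1 (add_cursor(1)): buffer="zgbvko" (len 6), cursors c3@1 c1@2 c2@5, authorship ......
After op 2 (insert('v')): buffer="zvgvbvkvo" (len 9), cursors c3@2 c1@4 c2@8, authorship .3.1...2.
After op 3 (insert('a')): buffer="zvagvabvkvao" (len 12), cursors c3@3 c1@6 c2@11, authorship .33.11...22.
After op 4 (move_left): buffer="zvagvabvkvao" (len 12), cursors c3@2 c1@5 c2@10, authorship .33.11...22.

Answer: zvagvabvkvao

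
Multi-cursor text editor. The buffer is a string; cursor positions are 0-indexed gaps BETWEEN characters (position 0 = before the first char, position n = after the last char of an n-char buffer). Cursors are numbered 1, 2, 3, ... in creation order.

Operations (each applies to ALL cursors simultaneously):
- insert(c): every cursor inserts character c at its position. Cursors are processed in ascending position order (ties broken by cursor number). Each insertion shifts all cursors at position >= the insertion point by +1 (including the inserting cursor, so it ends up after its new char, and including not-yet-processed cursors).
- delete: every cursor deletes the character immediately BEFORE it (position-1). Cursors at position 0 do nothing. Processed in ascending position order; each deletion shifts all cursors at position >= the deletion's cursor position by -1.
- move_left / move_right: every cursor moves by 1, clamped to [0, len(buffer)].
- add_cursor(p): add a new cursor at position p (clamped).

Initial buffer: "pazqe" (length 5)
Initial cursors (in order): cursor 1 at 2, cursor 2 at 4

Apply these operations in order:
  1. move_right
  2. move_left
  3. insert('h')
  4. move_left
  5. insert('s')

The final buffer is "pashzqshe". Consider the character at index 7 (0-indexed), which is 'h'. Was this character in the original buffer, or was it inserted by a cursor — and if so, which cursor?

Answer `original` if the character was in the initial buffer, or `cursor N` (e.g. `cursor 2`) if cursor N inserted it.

Answer: cursor 2

Derivation:
After op 1 (move_right): buffer="pazqe" (len 5), cursors c1@3 c2@5, authorship .....
After op 2 (move_left): buffer="pazqe" (len 5), cursors c1@2 c2@4, authorship .....
After op 3 (insert('h')): buffer="pahzqhe" (len 7), cursors c1@3 c2@6, authorship ..1..2.
After op 4 (move_left): buffer="pahzqhe" (len 7), cursors c1@2 c2@5, authorship ..1..2.
After op 5 (insert('s')): buffer="pashzqshe" (len 9), cursors c1@3 c2@7, authorship ..11..22.
Authorship (.=original, N=cursor N): . . 1 1 . . 2 2 .
Index 7: author = 2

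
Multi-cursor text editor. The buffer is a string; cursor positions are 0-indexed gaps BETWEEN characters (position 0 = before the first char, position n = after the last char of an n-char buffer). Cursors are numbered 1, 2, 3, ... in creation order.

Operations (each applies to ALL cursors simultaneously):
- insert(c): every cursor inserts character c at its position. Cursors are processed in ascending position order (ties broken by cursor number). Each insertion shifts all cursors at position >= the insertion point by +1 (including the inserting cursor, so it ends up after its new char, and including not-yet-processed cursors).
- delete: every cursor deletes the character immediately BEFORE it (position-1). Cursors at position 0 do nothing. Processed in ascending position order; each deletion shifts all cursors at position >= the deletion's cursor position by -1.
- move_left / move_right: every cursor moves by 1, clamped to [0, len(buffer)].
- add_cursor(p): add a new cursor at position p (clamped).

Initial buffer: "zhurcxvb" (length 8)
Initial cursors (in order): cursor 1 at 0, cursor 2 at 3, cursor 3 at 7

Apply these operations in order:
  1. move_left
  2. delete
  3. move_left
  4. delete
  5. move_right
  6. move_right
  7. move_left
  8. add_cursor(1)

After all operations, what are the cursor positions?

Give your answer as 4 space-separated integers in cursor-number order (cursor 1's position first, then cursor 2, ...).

Answer: 1 1 3 1

Derivation:
After op 1 (move_left): buffer="zhurcxvb" (len 8), cursors c1@0 c2@2 c3@6, authorship ........
After op 2 (delete): buffer="zurcvb" (len 6), cursors c1@0 c2@1 c3@4, authorship ......
After op 3 (move_left): buffer="zurcvb" (len 6), cursors c1@0 c2@0 c3@3, authorship ......
After op 4 (delete): buffer="zucvb" (len 5), cursors c1@0 c2@0 c3@2, authorship .....
After op 5 (move_right): buffer="zucvb" (len 5), cursors c1@1 c2@1 c3@3, authorship .....
After op 6 (move_right): buffer="zucvb" (len 5), cursors c1@2 c2@2 c3@4, authorship .....
After op 7 (move_left): buffer="zucvb" (len 5), cursors c1@1 c2@1 c3@3, authorship .....
After op 8 (add_cursor(1)): buffer="zucvb" (len 5), cursors c1@1 c2@1 c4@1 c3@3, authorship .....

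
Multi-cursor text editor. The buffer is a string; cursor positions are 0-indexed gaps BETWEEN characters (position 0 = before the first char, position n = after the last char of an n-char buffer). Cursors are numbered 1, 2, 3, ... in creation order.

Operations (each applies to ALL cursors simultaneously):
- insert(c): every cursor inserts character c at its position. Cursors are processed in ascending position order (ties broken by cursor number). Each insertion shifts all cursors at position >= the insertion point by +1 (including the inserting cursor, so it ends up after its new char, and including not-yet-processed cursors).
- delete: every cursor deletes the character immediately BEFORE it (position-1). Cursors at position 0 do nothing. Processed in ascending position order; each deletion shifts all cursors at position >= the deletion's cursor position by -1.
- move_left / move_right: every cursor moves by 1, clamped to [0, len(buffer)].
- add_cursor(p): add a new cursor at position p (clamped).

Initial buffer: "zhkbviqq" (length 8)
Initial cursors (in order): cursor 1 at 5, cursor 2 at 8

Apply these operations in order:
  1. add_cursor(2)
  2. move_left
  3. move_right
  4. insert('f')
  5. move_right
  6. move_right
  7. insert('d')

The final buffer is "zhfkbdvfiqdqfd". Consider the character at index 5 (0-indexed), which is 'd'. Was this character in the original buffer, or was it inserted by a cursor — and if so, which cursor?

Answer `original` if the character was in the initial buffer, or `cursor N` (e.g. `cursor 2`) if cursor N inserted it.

After op 1 (add_cursor(2)): buffer="zhkbviqq" (len 8), cursors c3@2 c1@5 c2@8, authorship ........
After op 2 (move_left): buffer="zhkbviqq" (len 8), cursors c3@1 c1@4 c2@7, authorship ........
After op 3 (move_right): buffer="zhkbviqq" (len 8), cursors c3@2 c1@5 c2@8, authorship ........
After op 4 (insert('f')): buffer="zhfkbvfiqqf" (len 11), cursors c3@3 c1@7 c2@11, authorship ..3...1...2
After op 5 (move_right): buffer="zhfkbvfiqqf" (len 11), cursors c3@4 c1@8 c2@11, authorship ..3...1...2
After op 6 (move_right): buffer="zhfkbvfiqqf" (len 11), cursors c3@5 c1@9 c2@11, authorship ..3...1...2
After op 7 (insert('d')): buffer="zhfkbdvfiqdqfd" (len 14), cursors c3@6 c1@11 c2@14, authorship ..3..3.1..1.22
Authorship (.=original, N=cursor N): . . 3 . . 3 . 1 . . 1 . 2 2
Index 5: author = 3

Answer: cursor 3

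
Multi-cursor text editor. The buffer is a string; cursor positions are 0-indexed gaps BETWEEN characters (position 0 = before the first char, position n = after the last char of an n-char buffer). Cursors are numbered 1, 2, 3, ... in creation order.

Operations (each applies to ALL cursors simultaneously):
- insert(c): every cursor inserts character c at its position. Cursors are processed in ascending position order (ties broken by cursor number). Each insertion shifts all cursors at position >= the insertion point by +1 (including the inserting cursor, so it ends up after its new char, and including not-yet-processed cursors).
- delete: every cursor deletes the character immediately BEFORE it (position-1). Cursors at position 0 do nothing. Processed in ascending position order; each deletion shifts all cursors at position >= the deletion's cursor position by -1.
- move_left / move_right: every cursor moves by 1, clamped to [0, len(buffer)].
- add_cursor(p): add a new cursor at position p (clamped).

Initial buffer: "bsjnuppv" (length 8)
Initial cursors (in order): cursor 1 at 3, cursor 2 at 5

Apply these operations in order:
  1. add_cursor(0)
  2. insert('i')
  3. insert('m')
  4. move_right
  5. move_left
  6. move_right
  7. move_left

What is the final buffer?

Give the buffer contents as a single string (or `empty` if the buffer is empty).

After op 1 (add_cursor(0)): buffer="bsjnuppv" (len 8), cursors c3@0 c1@3 c2@5, authorship ........
After op 2 (insert('i')): buffer="ibsjinuippv" (len 11), cursors c3@1 c1@5 c2@8, authorship 3...1..2...
After op 3 (insert('m')): buffer="imbsjimnuimppv" (len 14), cursors c3@2 c1@7 c2@11, authorship 33...11..22...
After op 4 (move_right): buffer="imbsjimnuimppv" (len 14), cursors c3@3 c1@8 c2@12, authorship 33...11..22...
After op 5 (move_left): buffer="imbsjimnuimppv" (len 14), cursors c3@2 c1@7 c2@11, authorship 33...11..22...
After op 6 (move_right): buffer="imbsjimnuimppv" (len 14), cursors c3@3 c1@8 c2@12, authorship 33...11..22...
After op 7 (move_left): buffer="imbsjimnuimppv" (len 14), cursors c3@2 c1@7 c2@11, authorship 33...11..22...

Answer: imbsjimnuimppv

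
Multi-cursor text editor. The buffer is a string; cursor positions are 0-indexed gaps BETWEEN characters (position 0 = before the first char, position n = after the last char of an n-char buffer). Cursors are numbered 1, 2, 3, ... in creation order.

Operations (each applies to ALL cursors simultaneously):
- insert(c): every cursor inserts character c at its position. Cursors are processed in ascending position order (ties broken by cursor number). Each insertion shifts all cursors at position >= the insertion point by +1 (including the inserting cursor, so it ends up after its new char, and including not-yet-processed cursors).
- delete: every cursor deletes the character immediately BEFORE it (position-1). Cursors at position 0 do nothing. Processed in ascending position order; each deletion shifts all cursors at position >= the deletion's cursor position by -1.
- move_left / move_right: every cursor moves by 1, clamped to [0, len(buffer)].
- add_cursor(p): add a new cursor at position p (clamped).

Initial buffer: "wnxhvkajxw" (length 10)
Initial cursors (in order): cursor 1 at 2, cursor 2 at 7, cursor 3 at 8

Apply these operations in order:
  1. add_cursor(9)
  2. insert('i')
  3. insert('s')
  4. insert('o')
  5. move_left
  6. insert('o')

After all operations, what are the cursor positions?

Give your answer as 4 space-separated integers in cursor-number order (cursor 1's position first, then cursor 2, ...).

After op 1 (add_cursor(9)): buffer="wnxhvkajxw" (len 10), cursors c1@2 c2@7 c3@8 c4@9, authorship ..........
After op 2 (insert('i')): buffer="wnixhvkaijixiw" (len 14), cursors c1@3 c2@9 c3@11 c4@13, authorship ..1.....2.3.4.
After op 3 (insert('s')): buffer="wnisxhvkaisjisxisw" (len 18), cursors c1@4 c2@11 c3@14 c4@17, authorship ..11.....22.33.44.
After op 4 (insert('o')): buffer="wnisoxhvkaisojisoxisow" (len 22), cursors c1@5 c2@13 c3@17 c4@21, authorship ..111.....222.333.444.
After op 5 (move_left): buffer="wnisoxhvkaisojisoxisow" (len 22), cursors c1@4 c2@12 c3@16 c4@20, authorship ..111.....222.333.444.
After op 6 (insert('o')): buffer="wnisooxhvkaisoojisooxisoow" (len 26), cursors c1@5 c2@14 c3@19 c4@24, authorship ..1111.....2222.3333.4444.

Answer: 5 14 19 24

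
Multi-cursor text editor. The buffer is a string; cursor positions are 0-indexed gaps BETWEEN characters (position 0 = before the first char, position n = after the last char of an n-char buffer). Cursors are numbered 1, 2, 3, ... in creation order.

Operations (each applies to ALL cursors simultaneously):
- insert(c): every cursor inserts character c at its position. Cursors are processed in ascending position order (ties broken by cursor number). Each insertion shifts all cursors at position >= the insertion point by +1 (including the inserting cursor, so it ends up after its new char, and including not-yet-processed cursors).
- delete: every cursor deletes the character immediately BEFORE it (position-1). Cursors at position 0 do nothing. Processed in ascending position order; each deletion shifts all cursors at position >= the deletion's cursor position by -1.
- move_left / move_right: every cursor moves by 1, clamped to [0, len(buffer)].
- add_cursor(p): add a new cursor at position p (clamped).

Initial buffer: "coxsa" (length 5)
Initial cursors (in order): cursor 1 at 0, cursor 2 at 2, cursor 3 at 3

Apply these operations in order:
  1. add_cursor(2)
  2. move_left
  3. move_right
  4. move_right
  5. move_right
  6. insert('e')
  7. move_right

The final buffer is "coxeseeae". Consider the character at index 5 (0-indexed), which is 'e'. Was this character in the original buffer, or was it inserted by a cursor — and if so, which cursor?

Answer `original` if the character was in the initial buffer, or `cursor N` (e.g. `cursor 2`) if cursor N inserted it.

Answer: cursor 2

Derivation:
After op 1 (add_cursor(2)): buffer="coxsa" (len 5), cursors c1@0 c2@2 c4@2 c3@3, authorship .....
After op 2 (move_left): buffer="coxsa" (len 5), cursors c1@0 c2@1 c4@1 c3@2, authorship .....
After op 3 (move_right): buffer="coxsa" (len 5), cursors c1@1 c2@2 c4@2 c3@3, authorship .....
After op 4 (move_right): buffer="coxsa" (len 5), cursors c1@2 c2@3 c4@3 c3@4, authorship .....
After op 5 (move_right): buffer="coxsa" (len 5), cursors c1@3 c2@4 c4@4 c3@5, authorship .....
After op 6 (insert('e')): buffer="coxeseeae" (len 9), cursors c1@4 c2@7 c4@7 c3@9, authorship ...1.24.3
After op 7 (move_right): buffer="coxeseeae" (len 9), cursors c1@5 c2@8 c4@8 c3@9, authorship ...1.24.3
Authorship (.=original, N=cursor N): . . . 1 . 2 4 . 3
Index 5: author = 2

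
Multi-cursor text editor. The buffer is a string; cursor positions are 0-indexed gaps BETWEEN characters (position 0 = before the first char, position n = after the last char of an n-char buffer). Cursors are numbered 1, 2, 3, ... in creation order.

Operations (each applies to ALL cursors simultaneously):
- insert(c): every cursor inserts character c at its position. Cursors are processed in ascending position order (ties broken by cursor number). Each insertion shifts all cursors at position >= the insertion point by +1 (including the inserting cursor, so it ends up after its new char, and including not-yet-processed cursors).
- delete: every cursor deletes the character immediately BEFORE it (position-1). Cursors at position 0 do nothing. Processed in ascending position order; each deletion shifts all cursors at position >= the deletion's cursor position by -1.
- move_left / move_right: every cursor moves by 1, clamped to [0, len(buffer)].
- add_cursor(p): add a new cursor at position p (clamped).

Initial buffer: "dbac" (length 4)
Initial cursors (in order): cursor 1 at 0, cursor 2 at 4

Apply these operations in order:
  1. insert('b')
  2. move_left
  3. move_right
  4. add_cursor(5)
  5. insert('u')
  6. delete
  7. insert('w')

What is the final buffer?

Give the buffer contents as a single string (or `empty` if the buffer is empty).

After op 1 (insert('b')): buffer="bdbacb" (len 6), cursors c1@1 c2@6, authorship 1....2
After op 2 (move_left): buffer="bdbacb" (len 6), cursors c1@0 c2@5, authorship 1....2
After op 3 (move_right): buffer="bdbacb" (len 6), cursors c1@1 c2@6, authorship 1....2
After op 4 (add_cursor(5)): buffer="bdbacb" (len 6), cursors c1@1 c3@5 c2@6, authorship 1....2
After op 5 (insert('u')): buffer="budbacubu" (len 9), cursors c1@2 c3@7 c2@9, authorship 11....322
After op 6 (delete): buffer="bdbacb" (len 6), cursors c1@1 c3@5 c2@6, authorship 1....2
After op 7 (insert('w')): buffer="bwdbacwbw" (len 9), cursors c1@2 c3@7 c2@9, authorship 11....322

Answer: bwdbacwbw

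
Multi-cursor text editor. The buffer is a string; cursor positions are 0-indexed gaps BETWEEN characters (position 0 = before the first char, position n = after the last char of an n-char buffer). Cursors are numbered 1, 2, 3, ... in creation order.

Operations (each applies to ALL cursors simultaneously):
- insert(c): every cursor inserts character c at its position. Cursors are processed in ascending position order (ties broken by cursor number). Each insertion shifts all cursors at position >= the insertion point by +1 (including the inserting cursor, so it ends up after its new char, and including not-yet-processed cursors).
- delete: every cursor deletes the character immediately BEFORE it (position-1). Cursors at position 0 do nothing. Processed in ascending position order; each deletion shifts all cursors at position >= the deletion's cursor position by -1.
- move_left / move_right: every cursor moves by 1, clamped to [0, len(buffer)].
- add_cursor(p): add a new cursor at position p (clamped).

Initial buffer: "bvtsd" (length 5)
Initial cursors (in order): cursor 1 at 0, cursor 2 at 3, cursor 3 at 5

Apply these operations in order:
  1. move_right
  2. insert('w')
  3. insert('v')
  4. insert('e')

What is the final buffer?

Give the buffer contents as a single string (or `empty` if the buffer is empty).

Answer: bwvevtswvedwve

Derivation:
After op 1 (move_right): buffer="bvtsd" (len 5), cursors c1@1 c2@4 c3@5, authorship .....
After op 2 (insert('w')): buffer="bwvtswdw" (len 8), cursors c1@2 c2@6 c3@8, authorship .1...2.3
After op 3 (insert('v')): buffer="bwvvtswvdwv" (len 11), cursors c1@3 c2@8 c3@11, authorship .11...22.33
After op 4 (insert('e')): buffer="bwvevtswvedwve" (len 14), cursors c1@4 c2@10 c3@14, authorship .111...222.333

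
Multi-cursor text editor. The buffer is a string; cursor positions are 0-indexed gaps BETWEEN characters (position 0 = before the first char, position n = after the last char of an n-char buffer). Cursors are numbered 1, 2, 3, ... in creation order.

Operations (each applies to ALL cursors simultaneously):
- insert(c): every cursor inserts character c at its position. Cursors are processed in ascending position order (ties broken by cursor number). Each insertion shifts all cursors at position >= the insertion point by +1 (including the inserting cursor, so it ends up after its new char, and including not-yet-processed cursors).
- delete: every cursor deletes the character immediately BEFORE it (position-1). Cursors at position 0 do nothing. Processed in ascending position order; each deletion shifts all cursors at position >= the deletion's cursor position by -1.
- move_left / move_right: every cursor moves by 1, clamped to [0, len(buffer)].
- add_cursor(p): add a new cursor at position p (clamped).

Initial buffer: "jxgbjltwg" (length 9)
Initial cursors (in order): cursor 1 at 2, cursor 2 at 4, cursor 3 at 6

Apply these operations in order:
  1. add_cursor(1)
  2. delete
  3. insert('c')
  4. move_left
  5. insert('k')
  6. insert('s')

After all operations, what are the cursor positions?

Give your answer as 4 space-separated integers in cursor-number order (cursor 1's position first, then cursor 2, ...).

Answer: 5 9 13 5

Derivation:
After op 1 (add_cursor(1)): buffer="jxgbjltwg" (len 9), cursors c4@1 c1@2 c2@4 c3@6, authorship .........
After op 2 (delete): buffer="gjtwg" (len 5), cursors c1@0 c4@0 c2@1 c3@2, authorship .....
After op 3 (insert('c')): buffer="ccgcjctwg" (len 9), cursors c1@2 c4@2 c2@4 c3@6, authorship 14.2.3...
After op 4 (move_left): buffer="ccgcjctwg" (len 9), cursors c1@1 c4@1 c2@3 c3@5, authorship 14.2.3...
After op 5 (insert('k')): buffer="ckkcgkcjkctwg" (len 13), cursors c1@3 c4@3 c2@6 c3@9, authorship 1144.22.33...
After op 6 (insert('s')): buffer="ckksscgkscjksctwg" (len 17), cursors c1@5 c4@5 c2@9 c3@13, authorship 114144.222.333...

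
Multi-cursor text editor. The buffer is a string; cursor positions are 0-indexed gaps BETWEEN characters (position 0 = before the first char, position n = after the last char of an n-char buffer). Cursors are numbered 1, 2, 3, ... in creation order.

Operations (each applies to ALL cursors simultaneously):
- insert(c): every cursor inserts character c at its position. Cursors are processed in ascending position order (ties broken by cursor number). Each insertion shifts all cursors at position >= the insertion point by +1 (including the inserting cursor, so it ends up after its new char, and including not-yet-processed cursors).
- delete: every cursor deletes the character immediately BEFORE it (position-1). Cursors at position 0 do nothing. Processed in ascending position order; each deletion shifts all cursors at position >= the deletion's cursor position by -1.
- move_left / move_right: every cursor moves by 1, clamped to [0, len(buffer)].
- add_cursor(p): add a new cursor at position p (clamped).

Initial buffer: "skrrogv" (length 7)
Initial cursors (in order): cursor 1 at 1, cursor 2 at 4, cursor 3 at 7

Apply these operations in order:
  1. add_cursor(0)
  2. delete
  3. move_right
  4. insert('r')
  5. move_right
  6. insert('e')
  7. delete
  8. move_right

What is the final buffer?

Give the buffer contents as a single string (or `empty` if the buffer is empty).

After op 1 (add_cursor(0)): buffer="skrrogv" (len 7), cursors c4@0 c1@1 c2@4 c3@7, authorship .......
After op 2 (delete): buffer="krog" (len 4), cursors c1@0 c4@0 c2@2 c3@4, authorship ....
After op 3 (move_right): buffer="krog" (len 4), cursors c1@1 c4@1 c2@3 c3@4, authorship ....
After op 4 (insert('r')): buffer="krrrorgr" (len 8), cursors c1@3 c4@3 c2@6 c3@8, authorship .14..2.3
After op 5 (move_right): buffer="krrrorgr" (len 8), cursors c1@4 c4@4 c2@7 c3@8, authorship .14..2.3
After op 6 (insert('e')): buffer="krrreeorgere" (len 12), cursors c1@6 c4@6 c2@10 c3@12, authorship .14.14.2.233
After op 7 (delete): buffer="krrrorgr" (len 8), cursors c1@4 c4@4 c2@7 c3@8, authorship .14..2.3
After op 8 (move_right): buffer="krrrorgr" (len 8), cursors c1@5 c4@5 c2@8 c3@8, authorship .14..2.3

Answer: krrrorgr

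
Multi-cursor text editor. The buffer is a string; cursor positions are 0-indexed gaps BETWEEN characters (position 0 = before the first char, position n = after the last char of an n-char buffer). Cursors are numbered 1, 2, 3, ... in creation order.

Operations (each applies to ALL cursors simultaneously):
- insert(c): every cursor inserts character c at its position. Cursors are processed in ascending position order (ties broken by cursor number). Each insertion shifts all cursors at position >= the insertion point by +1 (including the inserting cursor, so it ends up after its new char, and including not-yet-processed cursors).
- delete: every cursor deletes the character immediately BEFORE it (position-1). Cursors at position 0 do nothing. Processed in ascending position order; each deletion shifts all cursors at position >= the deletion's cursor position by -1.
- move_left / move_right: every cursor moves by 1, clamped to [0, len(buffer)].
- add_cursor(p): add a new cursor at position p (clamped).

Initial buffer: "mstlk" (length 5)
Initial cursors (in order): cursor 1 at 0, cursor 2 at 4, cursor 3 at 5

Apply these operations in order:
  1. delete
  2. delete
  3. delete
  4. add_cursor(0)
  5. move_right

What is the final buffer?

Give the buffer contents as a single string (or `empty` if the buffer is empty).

After op 1 (delete): buffer="mst" (len 3), cursors c1@0 c2@3 c3@3, authorship ...
After op 2 (delete): buffer="m" (len 1), cursors c1@0 c2@1 c3@1, authorship .
After op 3 (delete): buffer="" (len 0), cursors c1@0 c2@0 c3@0, authorship 
After op 4 (add_cursor(0)): buffer="" (len 0), cursors c1@0 c2@0 c3@0 c4@0, authorship 
After op 5 (move_right): buffer="" (len 0), cursors c1@0 c2@0 c3@0 c4@0, authorship 

Answer: empty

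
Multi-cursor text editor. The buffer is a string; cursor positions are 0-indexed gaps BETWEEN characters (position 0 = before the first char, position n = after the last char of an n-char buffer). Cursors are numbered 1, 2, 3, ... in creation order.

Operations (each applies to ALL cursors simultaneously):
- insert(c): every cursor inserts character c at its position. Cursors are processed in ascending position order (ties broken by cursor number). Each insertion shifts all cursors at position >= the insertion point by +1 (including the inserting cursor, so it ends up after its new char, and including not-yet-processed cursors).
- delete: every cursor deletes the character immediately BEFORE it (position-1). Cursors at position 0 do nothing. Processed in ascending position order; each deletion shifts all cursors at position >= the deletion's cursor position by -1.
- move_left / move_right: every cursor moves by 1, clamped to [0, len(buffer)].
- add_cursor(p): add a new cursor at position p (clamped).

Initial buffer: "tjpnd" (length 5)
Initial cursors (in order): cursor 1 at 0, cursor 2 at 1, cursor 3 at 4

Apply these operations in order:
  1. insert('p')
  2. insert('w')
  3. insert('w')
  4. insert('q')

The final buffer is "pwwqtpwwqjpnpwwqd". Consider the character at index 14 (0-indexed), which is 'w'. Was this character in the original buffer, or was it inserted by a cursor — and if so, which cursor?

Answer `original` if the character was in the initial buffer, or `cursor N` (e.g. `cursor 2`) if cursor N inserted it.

Answer: cursor 3

Derivation:
After op 1 (insert('p')): buffer="ptpjpnpd" (len 8), cursors c1@1 c2@3 c3@7, authorship 1.2...3.
After op 2 (insert('w')): buffer="pwtpwjpnpwd" (len 11), cursors c1@2 c2@5 c3@10, authorship 11.22...33.
After op 3 (insert('w')): buffer="pwwtpwwjpnpwwd" (len 14), cursors c1@3 c2@7 c3@13, authorship 111.222...333.
After op 4 (insert('q')): buffer="pwwqtpwwqjpnpwwqd" (len 17), cursors c1@4 c2@9 c3@16, authorship 1111.2222...3333.
Authorship (.=original, N=cursor N): 1 1 1 1 . 2 2 2 2 . . . 3 3 3 3 .
Index 14: author = 3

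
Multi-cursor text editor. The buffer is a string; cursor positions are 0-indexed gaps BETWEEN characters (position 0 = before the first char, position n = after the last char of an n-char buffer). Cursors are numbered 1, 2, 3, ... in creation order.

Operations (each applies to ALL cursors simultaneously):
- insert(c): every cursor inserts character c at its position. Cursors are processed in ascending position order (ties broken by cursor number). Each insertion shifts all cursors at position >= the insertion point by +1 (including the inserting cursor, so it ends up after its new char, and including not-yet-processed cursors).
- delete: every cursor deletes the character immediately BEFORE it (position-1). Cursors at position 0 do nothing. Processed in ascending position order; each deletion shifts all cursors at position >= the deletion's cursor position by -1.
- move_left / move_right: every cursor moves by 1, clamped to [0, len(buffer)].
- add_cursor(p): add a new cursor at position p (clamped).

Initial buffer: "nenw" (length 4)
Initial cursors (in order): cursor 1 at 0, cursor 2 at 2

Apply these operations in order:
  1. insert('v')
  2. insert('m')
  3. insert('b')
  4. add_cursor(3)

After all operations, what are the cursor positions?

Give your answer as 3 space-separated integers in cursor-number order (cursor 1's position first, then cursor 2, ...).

Answer: 3 8 3

Derivation:
After op 1 (insert('v')): buffer="vnevnw" (len 6), cursors c1@1 c2@4, authorship 1..2..
After op 2 (insert('m')): buffer="vmnevmnw" (len 8), cursors c1@2 c2@6, authorship 11..22..
After op 3 (insert('b')): buffer="vmbnevmbnw" (len 10), cursors c1@3 c2@8, authorship 111..222..
After op 4 (add_cursor(3)): buffer="vmbnevmbnw" (len 10), cursors c1@3 c3@3 c2@8, authorship 111..222..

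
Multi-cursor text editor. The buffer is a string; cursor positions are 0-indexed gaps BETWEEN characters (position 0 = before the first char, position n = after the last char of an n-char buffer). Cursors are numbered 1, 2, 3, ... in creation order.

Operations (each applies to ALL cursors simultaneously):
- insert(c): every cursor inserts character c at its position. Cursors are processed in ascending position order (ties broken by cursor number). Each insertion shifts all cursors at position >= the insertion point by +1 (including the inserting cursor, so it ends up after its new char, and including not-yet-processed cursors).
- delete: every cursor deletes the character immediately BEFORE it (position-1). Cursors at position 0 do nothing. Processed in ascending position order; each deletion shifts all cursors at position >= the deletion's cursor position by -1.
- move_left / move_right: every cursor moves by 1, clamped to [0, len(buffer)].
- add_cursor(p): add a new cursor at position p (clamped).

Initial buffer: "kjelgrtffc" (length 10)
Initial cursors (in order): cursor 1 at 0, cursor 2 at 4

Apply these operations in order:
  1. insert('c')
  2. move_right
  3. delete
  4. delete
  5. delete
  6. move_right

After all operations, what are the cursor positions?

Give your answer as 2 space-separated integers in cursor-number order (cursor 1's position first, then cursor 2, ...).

Answer: 1 3

Derivation:
After op 1 (insert('c')): buffer="ckjelcgrtffc" (len 12), cursors c1@1 c2@6, authorship 1....2......
After op 2 (move_right): buffer="ckjelcgrtffc" (len 12), cursors c1@2 c2@7, authorship 1....2......
After op 3 (delete): buffer="cjelcrtffc" (len 10), cursors c1@1 c2@5, authorship 1...2.....
After op 4 (delete): buffer="jelrtffc" (len 8), cursors c1@0 c2@3, authorship ........
After op 5 (delete): buffer="jertffc" (len 7), cursors c1@0 c2@2, authorship .......
After op 6 (move_right): buffer="jertffc" (len 7), cursors c1@1 c2@3, authorship .......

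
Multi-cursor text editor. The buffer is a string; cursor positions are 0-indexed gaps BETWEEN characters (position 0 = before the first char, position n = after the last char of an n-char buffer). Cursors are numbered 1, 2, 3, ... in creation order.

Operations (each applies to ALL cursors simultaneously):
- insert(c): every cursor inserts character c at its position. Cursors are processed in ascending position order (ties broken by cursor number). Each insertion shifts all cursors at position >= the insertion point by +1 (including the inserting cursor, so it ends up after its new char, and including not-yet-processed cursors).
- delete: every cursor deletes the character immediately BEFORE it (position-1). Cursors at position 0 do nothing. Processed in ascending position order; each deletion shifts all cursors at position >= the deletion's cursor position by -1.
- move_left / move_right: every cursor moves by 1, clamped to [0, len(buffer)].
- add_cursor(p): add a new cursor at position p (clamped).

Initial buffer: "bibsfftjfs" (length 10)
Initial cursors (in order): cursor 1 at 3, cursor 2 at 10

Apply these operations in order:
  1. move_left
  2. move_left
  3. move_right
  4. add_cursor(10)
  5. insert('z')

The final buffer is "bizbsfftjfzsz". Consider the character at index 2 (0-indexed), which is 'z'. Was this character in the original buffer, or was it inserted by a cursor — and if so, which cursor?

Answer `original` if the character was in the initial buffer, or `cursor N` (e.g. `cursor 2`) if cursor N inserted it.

Answer: cursor 1

Derivation:
After op 1 (move_left): buffer="bibsfftjfs" (len 10), cursors c1@2 c2@9, authorship ..........
After op 2 (move_left): buffer="bibsfftjfs" (len 10), cursors c1@1 c2@8, authorship ..........
After op 3 (move_right): buffer="bibsfftjfs" (len 10), cursors c1@2 c2@9, authorship ..........
After op 4 (add_cursor(10)): buffer="bibsfftjfs" (len 10), cursors c1@2 c2@9 c3@10, authorship ..........
After op 5 (insert('z')): buffer="bizbsfftjfzsz" (len 13), cursors c1@3 c2@11 c3@13, authorship ..1.......2.3
Authorship (.=original, N=cursor N): . . 1 . . . . . . . 2 . 3
Index 2: author = 1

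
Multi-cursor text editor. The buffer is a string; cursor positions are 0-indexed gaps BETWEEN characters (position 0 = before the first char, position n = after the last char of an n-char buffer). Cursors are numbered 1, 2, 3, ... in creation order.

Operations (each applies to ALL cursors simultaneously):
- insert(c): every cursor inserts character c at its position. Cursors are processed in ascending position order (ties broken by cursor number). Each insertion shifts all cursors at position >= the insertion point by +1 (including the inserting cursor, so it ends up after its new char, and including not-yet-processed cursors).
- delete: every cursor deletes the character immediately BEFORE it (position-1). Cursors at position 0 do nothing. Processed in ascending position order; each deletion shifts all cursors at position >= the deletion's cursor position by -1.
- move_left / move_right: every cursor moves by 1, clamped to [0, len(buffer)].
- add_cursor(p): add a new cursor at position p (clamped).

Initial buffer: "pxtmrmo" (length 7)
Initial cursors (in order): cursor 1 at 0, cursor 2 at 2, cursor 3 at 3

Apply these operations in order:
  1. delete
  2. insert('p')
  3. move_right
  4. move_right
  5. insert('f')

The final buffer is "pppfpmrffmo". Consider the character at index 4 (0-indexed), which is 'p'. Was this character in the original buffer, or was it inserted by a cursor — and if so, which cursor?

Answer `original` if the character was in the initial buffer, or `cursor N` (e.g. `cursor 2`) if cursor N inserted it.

Answer: cursor 3

Derivation:
After op 1 (delete): buffer="pmrmo" (len 5), cursors c1@0 c2@1 c3@1, authorship .....
After op 2 (insert('p')): buffer="ppppmrmo" (len 8), cursors c1@1 c2@4 c3@4, authorship 1.23....
After op 3 (move_right): buffer="ppppmrmo" (len 8), cursors c1@2 c2@5 c3@5, authorship 1.23....
After op 4 (move_right): buffer="ppppmrmo" (len 8), cursors c1@3 c2@6 c3@6, authorship 1.23....
After op 5 (insert('f')): buffer="pppfpmrffmo" (len 11), cursors c1@4 c2@9 c3@9, authorship 1.213..23..
Authorship (.=original, N=cursor N): 1 . 2 1 3 . . 2 3 . .
Index 4: author = 3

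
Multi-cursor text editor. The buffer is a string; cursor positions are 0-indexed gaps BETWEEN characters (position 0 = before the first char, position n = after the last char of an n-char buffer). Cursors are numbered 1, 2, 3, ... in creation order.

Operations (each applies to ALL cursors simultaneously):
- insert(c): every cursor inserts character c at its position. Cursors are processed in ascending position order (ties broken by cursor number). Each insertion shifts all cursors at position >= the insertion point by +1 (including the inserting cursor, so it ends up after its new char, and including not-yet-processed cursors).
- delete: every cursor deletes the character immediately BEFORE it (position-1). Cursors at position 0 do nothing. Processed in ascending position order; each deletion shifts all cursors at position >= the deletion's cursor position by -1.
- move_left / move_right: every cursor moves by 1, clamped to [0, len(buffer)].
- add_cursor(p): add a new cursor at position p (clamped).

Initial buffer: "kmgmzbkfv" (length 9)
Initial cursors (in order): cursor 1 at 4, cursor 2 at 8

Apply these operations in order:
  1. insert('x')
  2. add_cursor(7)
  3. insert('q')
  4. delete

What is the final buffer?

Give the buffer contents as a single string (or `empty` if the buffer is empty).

After op 1 (insert('x')): buffer="kmgmxzbkfxv" (len 11), cursors c1@5 c2@10, authorship ....1....2.
After op 2 (add_cursor(7)): buffer="kmgmxzbkfxv" (len 11), cursors c1@5 c3@7 c2@10, authorship ....1....2.
After op 3 (insert('q')): buffer="kmgmxqzbqkfxqv" (len 14), cursors c1@6 c3@9 c2@13, authorship ....11..3..22.
After op 4 (delete): buffer="kmgmxzbkfxv" (len 11), cursors c1@5 c3@7 c2@10, authorship ....1....2.

Answer: kmgmxzbkfxv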